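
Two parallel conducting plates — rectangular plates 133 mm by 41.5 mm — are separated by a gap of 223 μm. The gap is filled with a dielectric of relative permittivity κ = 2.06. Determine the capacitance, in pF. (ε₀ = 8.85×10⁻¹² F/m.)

451 pF

A = 133 × 41.5 mm² = 5.52×10⁻³ m².
C = κε₀A/d = 2.06 × 8.85×10⁻¹² × 5.52×10⁻³ / 2.23×10⁻⁴ = 4.51×10⁻¹⁰ F.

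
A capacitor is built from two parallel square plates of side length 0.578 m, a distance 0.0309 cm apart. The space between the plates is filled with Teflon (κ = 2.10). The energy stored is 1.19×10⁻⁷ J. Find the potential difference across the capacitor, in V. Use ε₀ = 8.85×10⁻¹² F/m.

A = (0.578 m)² = 0.334 m².
C = κε₀A/d = 2.10 × 8.85×10⁻¹² × 0.334 / 3.09×10⁻⁴ = 2.01×10⁻⁸ F.
V = √(2U/C) = √(2 × 1.19×10⁻⁷ / 2.01×10⁻⁸) = 3.44 V.

3.44 V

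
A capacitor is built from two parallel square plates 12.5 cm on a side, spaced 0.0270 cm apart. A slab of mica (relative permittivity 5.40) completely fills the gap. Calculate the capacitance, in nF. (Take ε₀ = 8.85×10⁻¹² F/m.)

C ≈ 2.77 nF

A = (12.5 cm)² = 1.56×10⁻² m².
C = κε₀A/d = 5.40 × 8.85×10⁻¹² × 1.56×10⁻² / 2.70×10⁻⁴ = 2.77×10⁻⁹ F.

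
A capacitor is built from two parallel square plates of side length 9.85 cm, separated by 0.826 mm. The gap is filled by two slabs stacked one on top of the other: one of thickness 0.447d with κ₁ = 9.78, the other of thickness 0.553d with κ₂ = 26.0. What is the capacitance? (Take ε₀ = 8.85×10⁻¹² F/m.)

1.55 nF

A = (9.85 cm)² = 9.70×10⁻³ m².
Stacked slabs ⇒ two capacitors in series, each with the full plate area.
C₁ = κ₁ε₀A/d₁ = 9.78 × 8.85×10⁻¹² × 9.70×10⁻³ / 3.69×10⁻⁴ = 2.27×10⁻⁹ F.
C₂ = κ₂ε₀A/d₂ = 26.0 × 8.85×10⁻¹² × 9.70×10⁻³ / 4.57×10⁻⁴ = 4.89×10⁻⁹ F.
C = (1/C₁ + 1/C₂)⁻¹ = 1.55×10⁻⁹ F.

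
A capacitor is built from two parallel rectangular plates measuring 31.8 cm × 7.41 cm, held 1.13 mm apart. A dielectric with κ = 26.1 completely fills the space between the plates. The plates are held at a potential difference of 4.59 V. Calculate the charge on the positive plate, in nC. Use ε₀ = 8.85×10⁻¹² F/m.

A = 31.8 × 7.41 cm² = 2.36×10⁻² m².
C = κε₀A/d = 26.1 × 8.85×10⁻¹² × 2.36×10⁻² / 1.13×10⁻³ = 4.82×10⁻⁹ F.
Q = CV = 4.82×10⁻⁹ × 4.59 = 2.21×10⁻⁸ C.

Q ≈ 22.1 nC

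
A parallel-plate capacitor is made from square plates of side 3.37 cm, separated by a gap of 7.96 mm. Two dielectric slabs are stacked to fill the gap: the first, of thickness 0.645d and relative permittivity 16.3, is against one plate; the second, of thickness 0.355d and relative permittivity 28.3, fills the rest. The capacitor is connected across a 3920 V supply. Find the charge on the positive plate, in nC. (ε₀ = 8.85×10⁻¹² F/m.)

Q ≈ 95.0 nC

A = (3.37 cm)² = 1.14×10⁻³ m².
Stacked slabs ⇒ two capacitors in series, each with the full plate area.
C₁ = κ₁ε₀A/d₁ = 16.3 × 8.85×10⁻¹² × 1.14×10⁻³ / 5.13×10⁻³ = 3.19×10⁻¹¹ F.
C₂ = κ₂ε₀A/d₂ = 28.3 × 8.85×10⁻¹² × 1.14×10⁻³ / 2.83×10⁻³ = 1.01×10⁻¹⁰ F.
C = (1/C₁ + 1/C₂)⁻¹ = 2.42×10⁻¹¹ F.
Q = CV = 2.42×10⁻¹¹ × 3920 = 9.50×10⁻⁸ C.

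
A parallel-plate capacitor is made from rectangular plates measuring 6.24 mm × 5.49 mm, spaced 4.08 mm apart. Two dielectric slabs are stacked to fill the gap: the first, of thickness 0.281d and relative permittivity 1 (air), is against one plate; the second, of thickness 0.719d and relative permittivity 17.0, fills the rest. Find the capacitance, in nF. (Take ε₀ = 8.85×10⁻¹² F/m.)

A = 6.24 × 5.49 mm² = 3.43×10⁻⁵ m².
Stacked slabs ⇒ two capacitors in series, each with the full plate area.
C₁ = κ₁ε₀A/d₁ = 1.00 × 8.85×10⁻¹² × 3.43×10⁻⁵ / 1.15×10⁻³ = 2.64×10⁻¹³ F.
C₂ = κ₂ε₀A/d₂ = 17.0 × 8.85×10⁻¹² × 3.43×10⁻⁵ / 2.93×10⁻³ = 1.76×10⁻¹² F.
C = (1/C₁ + 1/C₂)⁻¹ = 2.30×10⁻¹³ F.

C ≈ 2.30×10⁻⁴ nF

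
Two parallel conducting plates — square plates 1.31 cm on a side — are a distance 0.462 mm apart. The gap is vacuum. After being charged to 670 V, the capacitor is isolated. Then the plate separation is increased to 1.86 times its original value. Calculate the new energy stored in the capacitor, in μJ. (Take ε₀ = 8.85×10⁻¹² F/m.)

1.37 μJ

A = (1.31 cm)² = 1.72×10⁻⁴ m².
Initially C₁ = ε₀A/d = 8.85×10⁻¹² × 1.72×10⁻⁴ / 4.62×10⁻⁴ = 3.29×10⁻¹² F.
U₁ = 7.38×10⁻⁷ J.
Isolated ⇒ Q is held fixed. C₂ = 0.538 C₁ and U = Q²/(2C), so U₂/U₁ = C₁/C₂ = 1.86.
U₂ = 1.86 × 7.38×10⁻⁷ = 1.37×10⁻⁶ J.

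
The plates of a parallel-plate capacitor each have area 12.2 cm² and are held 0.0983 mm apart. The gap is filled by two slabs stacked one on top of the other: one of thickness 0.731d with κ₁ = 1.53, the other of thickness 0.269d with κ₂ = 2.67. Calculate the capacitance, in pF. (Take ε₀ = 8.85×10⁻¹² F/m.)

A = 12.2 cm² = 1.22×10⁻³ m².
Stacked slabs ⇒ two capacitors in series, each with the full plate area.
C₁ = κ₁ε₀A/d₁ = 1.53 × 8.85×10⁻¹² × 1.22×10⁻³ / 7.19×10⁻⁵ = 2.30×10⁻¹⁰ F.
C₂ = κ₂ε₀A/d₂ = 2.67 × 8.85×10⁻¹² × 1.22×10⁻³ / 2.64×10⁻⁵ = 1.09×10⁻⁹ F.
C = (1/C₁ + 1/C₂)⁻¹ = 1.90×10⁻¹⁰ F.

C ≈ 190 pF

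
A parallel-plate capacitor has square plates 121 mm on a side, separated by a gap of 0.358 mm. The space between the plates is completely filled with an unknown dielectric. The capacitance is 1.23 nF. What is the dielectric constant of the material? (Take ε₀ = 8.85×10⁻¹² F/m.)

κ ≈ 3.40

A = (121 mm)² = 1.46×10⁻² m².
κ = Cd/(ε₀A) = 1.23×10⁻⁹ × 3.58×10⁻⁴ / (8.85×10⁻¹² × 1.46×10⁻²) = 3.40.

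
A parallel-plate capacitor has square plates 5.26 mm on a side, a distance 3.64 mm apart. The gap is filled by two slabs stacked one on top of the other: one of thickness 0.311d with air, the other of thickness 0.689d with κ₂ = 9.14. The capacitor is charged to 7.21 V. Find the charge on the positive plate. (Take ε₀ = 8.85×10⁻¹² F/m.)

A = (5.26 mm)² = 2.77×10⁻⁵ m².
Stacked slabs ⇒ two capacitors in series, each with the full plate area.
C₁ = κ₁ε₀A/d₁ = 1.00 × 8.85×10⁻¹² × 2.77×10⁻⁵ / 1.13×10⁻³ = 2.16×10⁻¹³ F.
C₂ = κ₂ε₀A/d₂ = 9.14 × 8.85×10⁻¹² × 2.77×10⁻⁵ / 2.51×10⁻³ = 8.92×10⁻¹³ F.
C = (1/C₁ + 1/C₂)⁻¹ = 1.74×10⁻¹³ F.
Q = CV = 1.74×10⁻¹³ × 7.21 = 1.26×10⁻¹² C.

Q ≈ 1.26 pC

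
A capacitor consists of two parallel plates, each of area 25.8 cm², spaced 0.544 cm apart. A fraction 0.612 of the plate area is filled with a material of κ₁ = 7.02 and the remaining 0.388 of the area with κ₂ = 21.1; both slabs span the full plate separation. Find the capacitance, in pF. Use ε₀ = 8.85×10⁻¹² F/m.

C ≈ 52.4 pF

A = 25.8 cm² = 2.58×10⁻³ m².
Side-by-side slabs ⇒ two capacitors in parallel, each spanning the full gap.
C₁ = κ₁ε₀A₁/d = 7.02 × 8.85×10⁻¹² × 1.58×10⁻³ / 5.44×10⁻³ = 1.80×10⁻¹¹ F.
C₂ = κ₂ε₀A₂/d = 21.1 × 8.85×10⁻¹² × 1.00×10⁻³ / 5.44×10⁻³ = 3.44×10⁻¹¹ F.
C = C₁ + C₂ = 5.24×10⁻¹¹ F.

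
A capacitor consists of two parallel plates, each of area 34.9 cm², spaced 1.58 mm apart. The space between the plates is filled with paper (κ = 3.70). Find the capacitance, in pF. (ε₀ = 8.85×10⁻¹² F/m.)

C ≈ 72.3 pF

A = 34.9 cm² = 3.49×10⁻³ m².
C = κε₀A/d = 3.70 × 8.85×10⁻¹² × 3.49×10⁻³ / 1.58×10⁻³ = 7.23×10⁻¹¹ F.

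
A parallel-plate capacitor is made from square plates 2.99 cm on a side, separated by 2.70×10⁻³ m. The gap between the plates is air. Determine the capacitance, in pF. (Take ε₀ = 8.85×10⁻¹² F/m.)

A = (2.99 cm)² = 8.94×10⁻⁴ m².
C = ε₀A/d = 8.85×10⁻¹² × 8.94×10⁻⁴ / 2.70×10⁻³ = 2.93×10⁻¹² F.

C ≈ 2.93 pF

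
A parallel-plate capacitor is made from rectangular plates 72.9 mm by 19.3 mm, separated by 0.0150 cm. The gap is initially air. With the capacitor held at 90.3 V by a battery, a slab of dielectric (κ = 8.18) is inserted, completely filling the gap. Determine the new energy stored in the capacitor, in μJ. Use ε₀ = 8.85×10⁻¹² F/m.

2.77 μJ

A = 72.9 × 19.3 mm² = 1.41×10⁻³ m².
Initially C₁ = ε₀A/d = 8.85×10⁻¹² × 1.41×10⁻³ / 1.50×10⁻⁴ = 8.30×10⁻¹¹ F.
U₁ = 3.38×10⁻⁷ J.
Battery connected ⇒ V is held fixed. C₂ = 8.18 C₁ and U = ½CV², so U₂/U₁ = C₂/C₁ = 8.18.
U₂ = 8.18 × 3.38×10⁻⁷ = 2.77×10⁻⁶ J.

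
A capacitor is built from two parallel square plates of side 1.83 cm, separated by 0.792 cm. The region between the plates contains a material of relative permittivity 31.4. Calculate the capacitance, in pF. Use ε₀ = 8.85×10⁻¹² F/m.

C ≈ 11.8 pF

A = (1.83 cm)² = 3.35×10⁻⁴ m².
C = κε₀A/d = 31.4 × 8.85×10⁻¹² × 3.35×10⁻⁴ / 7.92×10⁻³ = 1.18×10⁻¹¹ F.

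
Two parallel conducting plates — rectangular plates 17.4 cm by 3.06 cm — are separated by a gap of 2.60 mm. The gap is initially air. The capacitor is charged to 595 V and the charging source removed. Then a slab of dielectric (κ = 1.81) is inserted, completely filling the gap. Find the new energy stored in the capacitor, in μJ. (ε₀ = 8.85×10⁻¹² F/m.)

A = 17.4 × 3.06 cm² = 5.32×10⁻³ m².
Initially C₁ = ε₀A/d = 8.85×10⁻¹² × 5.32×10⁻³ / 2.60×10⁻³ = 1.81×10⁻¹¹ F.
U₁ = 3.21×10⁻⁶ J.
Isolated ⇒ Q is held fixed. C₂ = 1.81 C₁ and U = Q²/(2C), so U₂/U₁ = C₁/C₂ = 0.552.
U₂ = 0.552 × 3.21×10⁻⁶ = 1.77×10⁻⁶ J.

U ≈ 1.77 μJ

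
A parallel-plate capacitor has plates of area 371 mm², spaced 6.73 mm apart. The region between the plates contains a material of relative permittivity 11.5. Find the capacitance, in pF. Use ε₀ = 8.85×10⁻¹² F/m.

5.61 pF

A = 371 mm² = 3.71×10⁻⁴ m².
C = κε₀A/d = 11.5 × 8.85×10⁻¹² × 3.71×10⁻⁴ / 6.73×10⁻³ = 5.61×10⁻¹² F.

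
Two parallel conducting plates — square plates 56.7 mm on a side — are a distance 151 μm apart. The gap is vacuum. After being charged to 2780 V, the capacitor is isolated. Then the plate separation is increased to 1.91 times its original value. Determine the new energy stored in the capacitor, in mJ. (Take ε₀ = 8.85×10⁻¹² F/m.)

U ≈ 1.39 mJ

A = (56.7 mm)² = 3.21×10⁻³ m².
Initially C₁ = ε₀A/d = 8.85×10⁻¹² × 3.21×10⁻³ / 1.51×10⁻⁴ = 1.88×10⁻¹⁰ F.
U₁ = 7.28×10⁻⁴ J.
Isolated ⇒ Q is held fixed. C₂ = 0.524 C₁ and U = Q²/(2C), so U₂/U₁ = C₁/C₂ = 1.91.
U₂ = 1.91 × 7.28×10⁻⁴ = 1.39×10⁻³ J.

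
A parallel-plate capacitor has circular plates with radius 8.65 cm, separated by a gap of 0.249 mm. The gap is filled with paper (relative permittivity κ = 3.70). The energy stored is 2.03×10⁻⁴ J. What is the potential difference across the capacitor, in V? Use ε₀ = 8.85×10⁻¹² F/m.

A = π(8.65 cm)² = 2.35×10⁻² m².
C = κε₀A/d = 3.70 × 8.85×10⁻¹² × 2.35×10⁻² / 2.49×10⁻⁴ = 3.09×10⁻⁹ F.
V = √(2U/C) = √(2 × 2.03×10⁻⁴ / 3.09×10⁻⁹) = 3.62×10² V.

V ≈ 362 V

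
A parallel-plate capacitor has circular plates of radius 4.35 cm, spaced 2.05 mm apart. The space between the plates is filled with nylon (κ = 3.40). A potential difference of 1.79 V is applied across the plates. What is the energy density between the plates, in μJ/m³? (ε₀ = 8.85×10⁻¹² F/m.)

E = V/d = 1.79 / 2.05×10⁻³ = 8.73×10² V/m.
u = ½κε₀E² = ½ × 3.40 × 8.85×10⁻¹² × (8.73×10²)² = 1.15×10⁻⁵ J/m³.

u ≈ 11.5 μJ/m³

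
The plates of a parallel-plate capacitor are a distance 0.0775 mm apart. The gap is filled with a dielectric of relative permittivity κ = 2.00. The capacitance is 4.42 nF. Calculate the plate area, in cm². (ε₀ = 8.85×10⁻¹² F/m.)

A ≈ 194 cm²

A = Cd/(κε₀) = 4.42×10⁻⁹ × 7.75×10⁻⁵ / (2.00 × 8.85×10⁻¹²) = 1.94×10⁻² m².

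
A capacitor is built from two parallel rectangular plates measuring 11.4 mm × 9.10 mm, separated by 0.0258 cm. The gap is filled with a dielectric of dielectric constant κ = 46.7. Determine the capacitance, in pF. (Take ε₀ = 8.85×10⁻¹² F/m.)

C ≈ 166 pF

A = 11.4 × 9.10 mm² = 1.04×10⁻⁴ m².
C = κε₀A/d = 46.7 × 8.85×10⁻¹² × 1.04×10⁻⁴ / 2.58×10⁻⁴ = 1.66×10⁻¹⁰ F.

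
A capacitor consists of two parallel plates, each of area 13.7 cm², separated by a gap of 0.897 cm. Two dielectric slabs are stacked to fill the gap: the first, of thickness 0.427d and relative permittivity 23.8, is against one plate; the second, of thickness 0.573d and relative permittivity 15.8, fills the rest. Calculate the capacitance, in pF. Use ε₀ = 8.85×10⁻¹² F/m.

C ≈ 24.9 pF

A = 13.7 cm² = 1.37×10⁻³ m².
Stacked slabs ⇒ two capacitors in series, each with the full plate area.
C₁ = κ₁ε₀A/d₁ = 23.8 × 8.85×10⁻¹² × 1.37×10⁻³ / 3.83×10⁻³ = 7.53×10⁻¹¹ F.
C₂ = κ₂ε₀A/d₂ = 15.8 × 8.85×10⁻¹² × 1.37×10⁻³ / 5.14×10⁻³ = 3.73×10⁻¹¹ F.
C = (1/C₁ + 1/C₂)⁻¹ = 2.49×10⁻¹¹ F.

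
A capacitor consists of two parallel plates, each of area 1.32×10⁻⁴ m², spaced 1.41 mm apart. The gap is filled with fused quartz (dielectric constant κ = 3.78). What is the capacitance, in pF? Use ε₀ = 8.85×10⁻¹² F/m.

C = κε₀A/d = 3.78 × 8.85×10⁻¹² × 1.32×10⁻⁴ / 1.41×10⁻³ = 3.13×10⁻¹² F.

C ≈ 3.13 pF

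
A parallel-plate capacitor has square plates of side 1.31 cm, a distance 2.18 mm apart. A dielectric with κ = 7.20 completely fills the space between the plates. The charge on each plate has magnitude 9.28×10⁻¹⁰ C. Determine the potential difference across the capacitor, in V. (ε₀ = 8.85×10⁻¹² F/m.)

A = (1.31 cm)² = 1.72×10⁻⁴ m².
C = κε₀A/d = 7.20 × 8.85×10⁻¹² × 1.72×10⁻⁴ / 2.18×10⁻³ = 5.02×10⁻¹² F.
V = Q/C = 9.28×10⁻¹⁰ / 5.02×10⁻¹² = 1.85×10² V.

185 V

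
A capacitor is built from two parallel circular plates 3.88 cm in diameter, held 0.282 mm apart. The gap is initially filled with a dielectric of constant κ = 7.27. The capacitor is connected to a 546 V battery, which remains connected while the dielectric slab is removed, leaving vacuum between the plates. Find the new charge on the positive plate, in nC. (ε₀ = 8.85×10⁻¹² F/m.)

Q ≈ 20.3 nC

A = π(3.88/2 cm)² = 1.18×10⁻³ m².
Initially C₁ = κε₀A/d = 7.27 × 8.85×10⁻¹² × 1.18×10⁻³ / 2.82×10⁻⁴ = 2.70×10⁻¹⁰ F.
Q₁ = 1.47×10⁻⁷ C.
Battery connected ⇒ V is held fixed. C₂ = 0.138 C₁ and Q = CV, so Q₂/Q₁ = C₂/C₁ = 0.138.
Q₂ = 0.138 × 1.47×10⁻⁷ = 2.03×10⁻⁸ C.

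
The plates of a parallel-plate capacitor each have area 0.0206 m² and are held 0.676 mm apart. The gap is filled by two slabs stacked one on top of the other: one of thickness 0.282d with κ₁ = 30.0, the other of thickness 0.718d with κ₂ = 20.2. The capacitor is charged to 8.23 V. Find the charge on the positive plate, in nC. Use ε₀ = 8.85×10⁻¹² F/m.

Stacked slabs ⇒ two capacitors in series, each with the full plate area.
C₁ = κ₁ε₀A/d₁ = 30.0 × 8.85×10⁻¹² × 2.06×10⁻² / 1.91×10⁻⁴ = 2.87×10⁻⁸ F.
C₂ = κ₂ε₀A/d₂ = 20.2 × 8.85×10⁻¹² × 2.06×10⁻² / 4.85×10⁻⁴ = 7.59×10⁻⁹ F.
C = (1/C₁ + 1/C₂)⁻¹ = 6.00×10⁻⁹ F.
Q = CV = 6.00×10⁻⁹ × 8.23 = 4.94×10⁻⁸ C.

Q ≈ 49.4 nC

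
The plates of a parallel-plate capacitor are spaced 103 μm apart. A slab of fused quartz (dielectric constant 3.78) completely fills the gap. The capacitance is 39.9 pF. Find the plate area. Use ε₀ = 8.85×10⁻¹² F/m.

A = Cd/(κε₀) = 3.99×10⁻¹¹ × 1.03×10⁻⁴ / (3.78 × 8.85×10⁻¹²) = 1.23×10⁻⁴ m².

1.23 cm²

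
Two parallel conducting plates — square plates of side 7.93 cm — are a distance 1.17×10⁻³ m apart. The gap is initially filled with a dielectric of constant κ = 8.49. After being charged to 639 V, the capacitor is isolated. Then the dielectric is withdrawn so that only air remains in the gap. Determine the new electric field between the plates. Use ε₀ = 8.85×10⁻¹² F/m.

A = (7.93 cm)² = 6.29×10⁻³ m².
Initially C₁ = κε₀A/d = 8.49 × 8.85×10⁻¹² × 6.29×10⁻³ / 1.17×10⁻³ = 4.04×10⁻¹⁰ F.
E₁ = 5.46×10⁵ V/m.
Isolated ⇒ Q is held fixed. V₂ = Q/C₂ = V₁/0.118; E = V/d, so E₂/E₁ = (V₂/V₁)(d₁/d₂) = 8.49.
E₂ = 8.49 × 5.46×10⁵ = 4.64×10⁶ V/m.

E ≈ 4.64 MV/m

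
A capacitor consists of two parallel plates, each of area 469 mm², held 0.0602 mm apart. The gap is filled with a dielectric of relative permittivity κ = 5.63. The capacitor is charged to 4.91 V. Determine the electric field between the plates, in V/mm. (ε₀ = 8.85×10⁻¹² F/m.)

E ≈ 81.6 V/mm

E = V/d = 4.91 / 6.02×10⁻⁵ = 8.16×10⁴ V/m.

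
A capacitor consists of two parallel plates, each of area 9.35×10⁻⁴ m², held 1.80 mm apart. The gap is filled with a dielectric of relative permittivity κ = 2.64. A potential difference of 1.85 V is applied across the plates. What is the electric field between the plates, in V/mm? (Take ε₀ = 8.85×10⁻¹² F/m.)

1.03 V/mm

E = V/d = 1.85 / 1.80×10⁻³ = 1.03×10³ V/m.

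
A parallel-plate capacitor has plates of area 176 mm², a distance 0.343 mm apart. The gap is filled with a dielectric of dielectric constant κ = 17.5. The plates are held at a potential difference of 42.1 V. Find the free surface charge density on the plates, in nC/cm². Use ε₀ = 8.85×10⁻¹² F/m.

1.90 nC/cm²

A = 176 mm² = 1.76×10⁻⁴ m².
C = κε₀A/d = 17.5 × 8.85×10⁻¹² × 1.76×10⁻⁴ / 3.43×10⁻⁴ = 7.95×10⁻¹¹ F.
σ = Q/A = CV/A = 7.95×10⁻¹¹ × 42.1 / 1.76×10⁻⁴ = 1.90×10⁻⁵ C/m².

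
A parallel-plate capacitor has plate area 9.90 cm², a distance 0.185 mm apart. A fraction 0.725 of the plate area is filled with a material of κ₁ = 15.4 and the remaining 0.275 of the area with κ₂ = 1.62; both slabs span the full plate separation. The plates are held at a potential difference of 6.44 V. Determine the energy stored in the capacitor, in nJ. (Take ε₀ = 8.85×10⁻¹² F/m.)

U ≈ 11.4 nJ

A = 9.90 cm² = 9.90×10⁻⁴ m².
Side-by-side slabs ⇒ two capacitors in parallel, each spanning the full gap.
C₁ = κ₁ε₀A₁/d = 15.4 × 8.85×10⁻¹² × 7.18×10⁻⁴ / 1.85×10⁻⁴ = 5.29×10⁻¹⁰ F.
C₂ = κ₂ε₀A₂/d = 1.62 × 8.85×10⁻¹² × 2.72×10⁻⁴ / 1.85×10⁻⁴ = 2.11×10⁻¹¹ F.
C = C₁ + C₂ = 5.50×10⁻¹⁰ F.
U = ½CV² = ½ × 5.50×10⁻¹⁰ × (6.44)² = 1.14×10⁻⁸ J.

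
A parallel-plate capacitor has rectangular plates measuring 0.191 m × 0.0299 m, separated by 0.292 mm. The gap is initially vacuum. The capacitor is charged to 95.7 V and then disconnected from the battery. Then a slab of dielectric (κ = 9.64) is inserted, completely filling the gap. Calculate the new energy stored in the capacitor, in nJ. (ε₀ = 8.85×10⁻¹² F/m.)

U ≈ 82.2 nJ

A = 0.191 × 0.0299 m² = 5.71×10⁻³ m².
Initially C₁ = ε₀A/d = 8.85×10⁻¹² × 5.71×10⁻³ / 2.92×10⁻⁴ = 1.73×10⁻¹⁰ F.
U₁ = 7.93×10⁻⁷ J.
Isolated ⇒ Q is held fixed. C₂ = 9.64 C₁ and U = Q²/(2C), so U₂/U₁ = C₁/C₂ = 0.104.
U₂ = 0.104 × 7.93×10⁻⁷ = 8.22×10⁻⁸ J.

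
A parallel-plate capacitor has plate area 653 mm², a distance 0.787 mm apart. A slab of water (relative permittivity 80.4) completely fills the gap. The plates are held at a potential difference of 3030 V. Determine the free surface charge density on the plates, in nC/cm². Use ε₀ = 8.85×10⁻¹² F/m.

A = 653 mm² = 6.53×10⁻⁴ m².
C = κε₀A/d = 80.4 × 8.85×10⁻¹² × 6.53×10⁻⁴ / 7.87×10⁻⁴ = 5.90×10⁻¹⁰ F.
σ = Q/A = CV/A = 5.90×10⁻¹⁰ × 3030 / 6.53×10⁻⁴ = 2.74×10⁻³ C/m².

σ ≈ 274 nC/cm²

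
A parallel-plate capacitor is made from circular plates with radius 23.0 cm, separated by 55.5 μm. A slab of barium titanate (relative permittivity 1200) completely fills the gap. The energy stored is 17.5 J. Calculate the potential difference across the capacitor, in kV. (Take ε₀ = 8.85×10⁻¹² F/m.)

1.05 kV

A = π(23.0 cm)² = 0.166 m².
C = κε₀A/d = 1200 × 8.85×10⁻¹² × 0.166 / 5.55×10⁻⁵ = 3.18×10⁻⁵ F.
V = √(2U/C) = √(2 × 17.5 / 3.18×10⁻⁵) = 1.05×10³ V.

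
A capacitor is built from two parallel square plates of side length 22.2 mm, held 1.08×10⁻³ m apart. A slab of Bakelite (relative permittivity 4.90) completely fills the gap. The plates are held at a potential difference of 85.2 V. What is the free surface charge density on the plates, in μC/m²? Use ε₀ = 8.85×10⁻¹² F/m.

A = (22.2 mm)² = 4.93×10⁻⁴ m².
C = κε₀A/d = 4.90 × 8.85×10⁻¹² × 4.93×10⁻⁴ / 1.08×10⁻³ = 1.98×10⁻¹¹ F.
σ = Q/A = CV/A = 1.98×10⁻¹¹ × 85.2 / 4.93×10⁻⁴ = 3.42×10⁻⁶ C/m².

σ ≈ 3.42 μC/m²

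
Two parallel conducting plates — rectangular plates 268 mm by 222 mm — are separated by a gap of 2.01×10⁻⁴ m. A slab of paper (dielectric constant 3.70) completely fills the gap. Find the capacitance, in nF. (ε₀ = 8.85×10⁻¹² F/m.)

A = 268 × 222 mm² = 5.95×10⁻² m².
C = κε₀A/d = 3.70 × 8.85×10⁻¹² × 5.95×10⁻² / 2.01×10⁻⁴ = 9.69×10⁻⁹ F.

9.69 nF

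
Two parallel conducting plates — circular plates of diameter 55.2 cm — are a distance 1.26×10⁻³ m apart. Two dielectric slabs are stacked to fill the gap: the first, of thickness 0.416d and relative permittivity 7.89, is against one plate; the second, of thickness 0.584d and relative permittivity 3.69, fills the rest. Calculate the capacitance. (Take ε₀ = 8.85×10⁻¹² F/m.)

A = π(55.2/2 cm)² = 0.239 m².
Stacked slabs ⇒ two capacitors in series, each with the full plate area.
C₁ = κ₁ε₀A/d₁ = 7.89 × 8.85×10⁻¹² × 0.239 / 5.24×10⁻⁴ = 3.19×10⁻⁸ F.
C₂ = κ₂ε₀A/d₂ = 3.69 × 8.85×10⁻¹² × 0.239 / 7.36×10⁻⁴ = 1.06×10⁻⁸ F.
C = (1/C₁ + 1/C₂)⁻¹ = 7.97×10⁻⁹ F.

7.97 nF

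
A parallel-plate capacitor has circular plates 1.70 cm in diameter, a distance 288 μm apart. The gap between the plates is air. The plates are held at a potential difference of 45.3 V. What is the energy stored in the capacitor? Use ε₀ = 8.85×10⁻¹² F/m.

A = π(1.70/2 cm)² = 2.27×10⁻⁴ m².
C = ε₀A/d = 8.85×10⁻¹² × 2.27×10⁻⁴ / 2.88×10⁻⁴ = 6.97×10⁻¹² F.
U = ½CV² = ½ × 6.97×10⁻¹² × (45.3)² = 7.16×10⁻⁹ J.

7.16 nJ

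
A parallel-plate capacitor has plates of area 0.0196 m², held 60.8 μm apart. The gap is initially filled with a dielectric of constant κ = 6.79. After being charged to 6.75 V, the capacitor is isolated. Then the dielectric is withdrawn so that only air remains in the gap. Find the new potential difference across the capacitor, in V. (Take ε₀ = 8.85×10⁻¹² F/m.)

Initially C₁ = κε₀A/d = 6.79 × 8.85×10⁻¹² × 1.96×10⁻² / 6.08×10⁻⁵ = 1.94×10⁻⁸ F.
V₁ = 6.75 V.
Isolated ⇒ Q is held fixed. C₂ = 0.147 C₁ and V = Q/C, so V₂/V₁ = C₁/C₂ = 6.79.
V₂ = 6.79 × 6.75 = 45.8 V.

V ≈ 45.8 V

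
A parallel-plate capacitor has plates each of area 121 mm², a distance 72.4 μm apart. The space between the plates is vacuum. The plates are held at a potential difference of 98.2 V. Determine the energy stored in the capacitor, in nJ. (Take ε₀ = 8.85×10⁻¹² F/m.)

71.3 nJ

A = 121 mm² = 1.21×10⁻⁴ m².
C = ε₀A/d = 8.85×10⁻¹² × 1.21×10⁻⁴ / 7.24×10⁻⁵ = 1.48×10⁻¹¹ F.
U = ½CV² = ½ × 1.48×10⁻¹¹ × (98.2)² = 7.13×10⁻⁸ J.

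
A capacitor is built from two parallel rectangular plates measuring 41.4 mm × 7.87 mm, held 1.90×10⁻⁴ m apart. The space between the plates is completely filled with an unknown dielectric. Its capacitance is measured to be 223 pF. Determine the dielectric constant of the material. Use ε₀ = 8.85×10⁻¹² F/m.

κ ≈ 14.7

A = 41.4 × 7.87 mm² = 3.26×10⁻⁴ m².
κ = Cd/(ε₀A) = 2.23×10⁻¹⁰ × 1.90×10⁻⁴ / (8.85×10⁻¹² × 3.26×10⁻⁴) = 14.7.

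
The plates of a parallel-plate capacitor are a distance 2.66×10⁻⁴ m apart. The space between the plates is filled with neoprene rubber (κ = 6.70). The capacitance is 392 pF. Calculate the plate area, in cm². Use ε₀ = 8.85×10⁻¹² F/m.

A = Cd/(κε₀) = 3.92×10⁻¹⁰ × 2.66×10⁻⁴ / (6.70 × 8.85×10⁻¹²) = 1.76×10⁻³ m².

17.6 cm²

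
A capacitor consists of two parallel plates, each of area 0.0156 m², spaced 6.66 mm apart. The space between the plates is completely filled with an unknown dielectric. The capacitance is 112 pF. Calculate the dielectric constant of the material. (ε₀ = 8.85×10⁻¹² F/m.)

κ = Cd/(ε₀A) = 1.12×10⁻¹⁰ × 6.66×10⁻³ / (8.85×10⁻¹² × 1.56×10⁻²) = 5.40.

κ ≈ 5.40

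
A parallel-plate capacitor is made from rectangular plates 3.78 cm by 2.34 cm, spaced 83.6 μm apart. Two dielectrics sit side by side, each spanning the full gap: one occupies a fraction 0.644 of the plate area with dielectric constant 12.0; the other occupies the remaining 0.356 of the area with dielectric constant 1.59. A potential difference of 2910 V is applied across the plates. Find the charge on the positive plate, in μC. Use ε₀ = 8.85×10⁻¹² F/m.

2.26 μC

A = 3.78 × 2.34 cm² = 8.85×10⁻⁴ m².
Side-by-side slabs ⇒ two capacitors in parallel, each spanning the full gap.
C₁ = κ₁ε₀A₁/d = 12.0 × 8.85×10⁻¹² × 5.70×10⁻⁴ / 8.36×10⁻⁵ = 7.24×10⁻¹⁰ F.
C₂ = κ₂ε₀A₂/d = 1.59 × 8.85×10⁻¹² × 3.15×10⁻⁴ / 8.36×10⁻⁵ = 5.30×10⁻¹¹ F.
C = C₁ + C₂ = 7.77×10⁻¹⁰ F.
Q = CV = 7.77×10⁻¹⁰ × 2910 = 2.26×10⁻⁶ C.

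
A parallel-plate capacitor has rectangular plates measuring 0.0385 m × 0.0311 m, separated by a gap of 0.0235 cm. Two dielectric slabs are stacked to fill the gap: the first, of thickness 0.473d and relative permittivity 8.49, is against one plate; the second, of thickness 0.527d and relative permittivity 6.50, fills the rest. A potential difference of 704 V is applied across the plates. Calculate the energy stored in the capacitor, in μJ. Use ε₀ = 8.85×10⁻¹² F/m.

U ≈ 81.7 μJ

A = 0.0385 × 0.0311 m² = 1.20×10⁻³ m².
Stacked slabs ⇒ two capacitors in series, each with the full plate area.
C₁ = κ₁ε₀A/d₁ = 8.49 × 8.85×10⁻¹² × 1.20×10⁻³ / 1.11×10⁻⁴ = 8.09×10⁻¹⁰ F.
C₂ = κ₂ε₀A/d₂ = 6.50 × 8.85×10⁻¹² × 1.20×10⁻³ / 1.24×10⁻⁴ = 5.56×10⁻¹⁰ F.
C = (1/C₁ + 1/C₂)⁻¹ = 3.30×10⁻¹⁰ F.
U = ½CV² = ½ × 3.30×10⁻¹⁰ × (704)² = 8.17×10⁻⁵ J.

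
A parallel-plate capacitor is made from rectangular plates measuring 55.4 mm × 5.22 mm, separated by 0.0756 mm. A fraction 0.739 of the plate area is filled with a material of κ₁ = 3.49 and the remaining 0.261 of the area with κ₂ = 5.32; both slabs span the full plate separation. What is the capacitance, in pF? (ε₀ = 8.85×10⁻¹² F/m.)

C ≈ 134 pF

A = 55.4 × 5.22 mm² = 2.89×10⁻⁴ m².
Side-by-side slabs ⇒ two capacitors in parallel, each spanning the full gap.
C₁ = κ₁ε₀A₁/d = 3.49 × 8.85×10⁻¹² × 2.14×10⁻⁴ / 7.56×10⁻⁵ = 8.73×10⁻¹¹ F.
C₂ = κ₂ε₀A₂/d = 5.32 × 8.85×10⁻¹² × 7.55×10⁻⁵ / 7.56×10⁻⁵ = 4.70×10⁻¹¹ F.
C = C₁ + C₂ = 1.34×10⁻¹⁰ F.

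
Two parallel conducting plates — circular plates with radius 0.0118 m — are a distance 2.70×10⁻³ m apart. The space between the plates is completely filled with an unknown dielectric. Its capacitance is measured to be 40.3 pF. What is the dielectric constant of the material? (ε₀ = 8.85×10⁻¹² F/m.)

A = π(0.0118 m)² = 4.37×10⁻⁴ m².
κ = Cd/(ε₀A) = 4.03×10⁻¹¹ × 2.70×10⁻³ / (8.85×10⁻¹² × 4.37×10⁻⁴) = 28.1.

κ ≈ 28.1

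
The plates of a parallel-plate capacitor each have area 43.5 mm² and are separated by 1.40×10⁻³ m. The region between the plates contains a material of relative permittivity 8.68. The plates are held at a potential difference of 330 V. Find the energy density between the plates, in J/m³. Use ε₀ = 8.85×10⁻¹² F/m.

E = V/d = 330 / 1.40×10⁻³ = 2.36×10⁵ V/m.
u = ½κε₀E² = ½ × 8.68 × 8.85×10⁻¹² × (2.36×10⁵)² = 2.13 J/m³.

2.13 J/m³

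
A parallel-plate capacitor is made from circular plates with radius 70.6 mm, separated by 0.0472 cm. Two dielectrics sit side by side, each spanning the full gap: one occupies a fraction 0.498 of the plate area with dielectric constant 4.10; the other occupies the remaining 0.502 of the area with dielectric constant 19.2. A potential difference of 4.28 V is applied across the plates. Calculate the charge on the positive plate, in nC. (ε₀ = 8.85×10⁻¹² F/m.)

14.7 nC

A = π(70.6 mm)² = 1.57×10⁻² m².
Side-by-side slabs ⇒ two capacitors in parallel, each spanning the full gap.
C₁ = κ₁ε₀A₁/d = 4.10 × 8.85×10⁻¹² × 7.80×10⁻³ / 4.72×10⁻⁴ = 5.99×10⁻¹⁰ F.
C₂ = κ₂ε₀A₂/d = 19.2 × 8.85×10⁻¹² × 7.86×10⁻³ / 4.72×10⁻⁴ = 2.83×10⁻⁹ F.
C = C₁ + C₂ = 3.43×10⁻⁹ F.
Q = CV = 3.43×10⁻⁹ × 4.28 = 1.47×10⁻⁸ C.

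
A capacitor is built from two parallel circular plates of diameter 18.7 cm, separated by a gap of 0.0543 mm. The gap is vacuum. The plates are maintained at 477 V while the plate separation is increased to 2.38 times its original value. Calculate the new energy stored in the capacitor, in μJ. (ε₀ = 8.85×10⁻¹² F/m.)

U ≈ 214 μJ

A = π(18.7/2 cm)² = 2.75×10⁻² m².
Initially C₁ = ε₀A/d = 8.85×10⁻¹² × 2.75×10⁻² / 5.43×10⁻⁵ = 4.48×10⁻⁹ F.
U₁ = 5.09×10⁻⁴ J.
Battery connected ⇒ V is held fixed. C₂ = 0.420 C₁ and U = ½CV², so U₂/U₁ = C₂/C₁ = 0.420.
U₂ = 0.420 × 5.09×10⁻⁴ = 2.14×10⁻⁴ J.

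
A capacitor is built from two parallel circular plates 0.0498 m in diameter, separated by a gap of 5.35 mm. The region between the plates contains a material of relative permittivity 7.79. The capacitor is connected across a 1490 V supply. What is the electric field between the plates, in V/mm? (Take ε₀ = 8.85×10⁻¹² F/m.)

279 V/mm

E = V/d = 1490 / 5.35×10⁻³ = 2.79×10⁵ V/m.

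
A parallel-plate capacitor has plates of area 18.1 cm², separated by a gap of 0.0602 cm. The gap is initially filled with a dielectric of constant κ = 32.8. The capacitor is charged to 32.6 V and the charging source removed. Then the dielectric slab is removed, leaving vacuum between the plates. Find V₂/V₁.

Isolated ⇒ Q is held fixed.
C₂ = 0.0305 C₁ and V = Q/C, so V₂/V₁ = C₁/C₂ = 32.8.

32.8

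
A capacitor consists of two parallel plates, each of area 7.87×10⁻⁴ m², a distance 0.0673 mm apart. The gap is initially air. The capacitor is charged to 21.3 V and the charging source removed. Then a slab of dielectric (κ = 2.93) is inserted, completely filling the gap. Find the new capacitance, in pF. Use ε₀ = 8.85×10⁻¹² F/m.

Initially C₁ = ε₀A/d = 8.85×10⁻¹² × 7.87×10⁻⁴ / 6.73×10⁻⁵ = 1.03×10⁻¹⁰ F.
C = κε₀A/d scales with κ, so C₂/C₁ = κ = 2.93.
C₂ = 2.93 × 1.03×10⁻¹⁰ = 3.03×10⁻¹⁰ F.

C ≈ 303 pF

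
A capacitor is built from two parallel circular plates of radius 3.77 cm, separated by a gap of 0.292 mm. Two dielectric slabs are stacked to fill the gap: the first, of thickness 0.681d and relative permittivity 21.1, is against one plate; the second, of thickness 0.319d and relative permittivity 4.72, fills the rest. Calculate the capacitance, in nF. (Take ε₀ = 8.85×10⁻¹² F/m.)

1.36 nF

A = π(3.77 cm)² = 4.47×10⁻³ m².
Stacked slabs ⇒ two capacitors in series, each with the full plate area.
C₁ = κ₁ε₀A/d₁ = 21.1 × 8.85×10⁻¹² × 4.47×10⁻³ / 1.99×10⁻⁴ = 4.19×10⁻⁹ F.
C₂ = κ₂ε₀A/d₂ = 4.72 × 8.85×10⁻¹² × 4.47×10⁻³ / 9.31×10⁻⁵ = 2.00×10⁻⁹ F.
C = (1/C₁ + 1/C₂)⁻¹ = 1.36×10⁻⁹ F.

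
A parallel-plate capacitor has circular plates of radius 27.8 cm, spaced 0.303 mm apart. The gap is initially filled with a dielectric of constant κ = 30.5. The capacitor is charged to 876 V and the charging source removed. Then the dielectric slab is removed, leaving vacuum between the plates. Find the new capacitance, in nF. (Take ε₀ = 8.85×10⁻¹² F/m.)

A = π(27.8 cm)² = 0.243 m².
Initially C₁ = κε₀A/d = 30.5 × 8.85×10⁻¹² × 0.243 / 3.03×10⁻⁴ = 2.16×10⁻⁷ F.
C = κε₀A/d scales with κ, so C₂/C₁ = 1/κ = 1/30.5 = 0.0328.
C₂ = 0.0328 × 2.16×10⁻⁷ = 7.09×10⁻⁹ F.

7.09 nF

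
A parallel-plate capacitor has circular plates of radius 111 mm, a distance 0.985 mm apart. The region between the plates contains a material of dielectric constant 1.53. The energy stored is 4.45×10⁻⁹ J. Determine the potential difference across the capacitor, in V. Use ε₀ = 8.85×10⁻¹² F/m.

4.09 V

A = π(111 mm)² = 3.87×10⁻² m².
C = κε₀A/d = 1.53 × 8.85×10⁻¹² × 3.87×10⁻² / 9.85×10⁻⁴ = 5.32×10⁻¹⁰ F.
V = √(2U/C) = √(2 × 4.45×10⁻⁹ / 5.32×10⁻¹⁰) = 4.09 V.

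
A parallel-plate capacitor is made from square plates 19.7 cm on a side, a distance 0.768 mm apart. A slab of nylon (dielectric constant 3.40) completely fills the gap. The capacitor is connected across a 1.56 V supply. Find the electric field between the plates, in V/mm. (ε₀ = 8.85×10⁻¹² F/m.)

2.03 V/mm

E = V/d = 1.56 / 7.68×10⁻⁴ = 2.03×10³ V/m.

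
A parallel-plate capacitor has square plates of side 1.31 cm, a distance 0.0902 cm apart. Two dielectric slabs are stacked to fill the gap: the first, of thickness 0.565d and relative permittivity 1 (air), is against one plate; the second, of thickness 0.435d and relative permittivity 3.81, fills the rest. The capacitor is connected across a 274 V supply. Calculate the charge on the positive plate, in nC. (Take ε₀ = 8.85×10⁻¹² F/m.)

Q ≈ 0.679 nC

A = (1.31 cm)² = 1.72×10⁻⁴ m².
Stacked slabs ⇒ two capacitors in series, each with the full plate area.
C₁ = κ₁ε₀A/d₁ = 1.00 × 8.85×10⁻¹² × 1.72×10⁻⁴ / 5.10×10⁻⁴ = 2.98×10⁻¹² F.
C₂ = κ₂ε₀A/d₂ = 3.81 × 8.85×10⁻¹² × 1.72×10⁻⁴ / 3.92×10⁻⁴ = 1.47×10⁻¹¹ F.
C = (1/C₁ + 1/C₂)⁻¹ = 2.48×10⁻¹² F.
Q = CV = 2.48×10⁻¹² × 274 = 6.79×10⁻¹⁰ C.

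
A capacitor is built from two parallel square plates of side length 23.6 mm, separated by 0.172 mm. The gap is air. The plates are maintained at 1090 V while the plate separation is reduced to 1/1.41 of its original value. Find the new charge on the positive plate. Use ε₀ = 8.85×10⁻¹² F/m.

44.0 nC

A = (23.6 mm)² = 5.57×10⁻⁴ m².
Initially C₁ = ε₀A/d = 8.85×10⁻¹² × 5.57×10⁻⁴ / 1.72×10⁻⁴ = 2.87×10⁻¹¹ F.
Q₁ = 3.12×10⁻⁸ C.
Battery connected ⇒ V is held fixed. C₂ = 1.41 C₁ and Q = CV, so Q₂/Q₁ = C₂/C₁ = 1.41.
Q₂ = 1.41 × 3.12×10⁻⁸ = 4.40×10⁻⁸ C.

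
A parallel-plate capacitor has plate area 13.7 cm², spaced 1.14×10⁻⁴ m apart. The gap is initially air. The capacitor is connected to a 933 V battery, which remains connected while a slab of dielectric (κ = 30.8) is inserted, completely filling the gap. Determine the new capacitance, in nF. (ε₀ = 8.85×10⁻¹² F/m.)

C ≈ 3.28 nF

A = 13.7 cm² = 1.37×10⁻³ m².
Initially C₁ = ε₀A/d = 8.85×10⁻¹² × 1.37×10⁻³ / 1.14×10⁻⁴ = 1.06×10⁻¹⁰ F.
C = κε₀A/d scales with κ, so C₂/C₁ = κ = 30.8.
C₂ = 30.8 × 1.06×10⁻¹⁰ = 3.28×10⁻⁹ F.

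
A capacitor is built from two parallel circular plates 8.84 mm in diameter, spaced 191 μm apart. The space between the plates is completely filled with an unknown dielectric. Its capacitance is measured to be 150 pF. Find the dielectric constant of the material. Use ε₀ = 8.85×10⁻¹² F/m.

A = π(8.84/2 mm)² = 6.14×10⁻⁵ m².
κ = Cd/(ε₀A) = 1.50×10⁻¹⁰ × 1.91×10⁻⁴ / (8.85×10⁻¹² × 6.14×10⁻⁵) = 52.7.

κ ≈ 52.7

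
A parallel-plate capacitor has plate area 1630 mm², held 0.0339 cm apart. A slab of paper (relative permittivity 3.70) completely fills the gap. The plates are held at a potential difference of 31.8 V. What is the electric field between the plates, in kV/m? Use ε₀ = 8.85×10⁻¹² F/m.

E ≈ 93.8 kV/m

E = V/d = 31.8 / 3.39×10⁻⁴ = 9.38×10⁴ V/m.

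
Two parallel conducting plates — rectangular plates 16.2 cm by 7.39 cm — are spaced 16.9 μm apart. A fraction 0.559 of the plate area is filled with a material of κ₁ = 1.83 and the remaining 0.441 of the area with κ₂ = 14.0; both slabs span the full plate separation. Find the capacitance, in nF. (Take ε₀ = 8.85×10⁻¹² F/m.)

A = 16.2 × 7.39 cm² = 1.20×10⁻² m².
Side-by-side slabs ⇒ two capacitors in parallel, each spanning the full gap.
C₁ = κ₁ε₀A₁/d = 1.83 × 8.85×10⁻¹² × 6.69×10⁻³ / 1.69×10⁻⁵ = 6.41×10⁻⁹ F.
C₂ = κ₂ε₀A₂/d = 14.0 × 8.85×10⁻¹² × 5.28×10⁻³ / 1.69×10⁻⁵ = 3.87×10⁻⁸ F.
C = C₁ + C₂ = 4.51×10⁻⁸ F.

C ≈ 45.1 nF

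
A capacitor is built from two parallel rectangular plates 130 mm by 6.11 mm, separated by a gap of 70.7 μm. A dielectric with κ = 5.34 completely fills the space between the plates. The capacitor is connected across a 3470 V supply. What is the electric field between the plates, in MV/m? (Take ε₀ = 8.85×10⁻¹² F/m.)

E = V/d = 3470 / 7.07×10⁻⁵ = 4.91×10⁷ V/m.

E ≈ 49.1 MV/m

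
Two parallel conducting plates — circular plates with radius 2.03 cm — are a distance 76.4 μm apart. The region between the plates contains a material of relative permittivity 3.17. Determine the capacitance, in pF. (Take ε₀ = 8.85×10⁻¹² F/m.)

C ≈ 475 pF

A = π(2.03 cm)² = 1.29×10⁻³ m².
C = κε₀A/d = 3.17 × 8.85×10⁻¹² × 1.29×10⁻³ / 7.64×10⁻⁵ = 4.75×10⁻¹⁰ F.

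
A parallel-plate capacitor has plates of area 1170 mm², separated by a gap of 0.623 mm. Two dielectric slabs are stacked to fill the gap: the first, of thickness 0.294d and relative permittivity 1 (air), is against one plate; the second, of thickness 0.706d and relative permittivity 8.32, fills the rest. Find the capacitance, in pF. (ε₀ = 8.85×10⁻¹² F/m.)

A = 1170 mm² = 1.17×10⁻³ m².
Stacked slabs ⇒ two capacitors in series, each with the full plate area.
C₁ = κ₁ε₀A/d₁ = 1.00 × 8.85×10⁻¹² × 1.17×10⁻³ / 1.83×10⁻⁴ = 5.65×10⁻¹¹ F.
C₂ = κ₂ε₀A/d₂ = 8.32 × 8.85×10⁻¹² × 1.17×10⁻³ / 4.40×10⁻⁴ = 1.96×10⁻¹⁰ F.
C = (1/C₁ + 1/C₂)⁻¹ = 4.39×10⁻¹¹ F.

43.9 pF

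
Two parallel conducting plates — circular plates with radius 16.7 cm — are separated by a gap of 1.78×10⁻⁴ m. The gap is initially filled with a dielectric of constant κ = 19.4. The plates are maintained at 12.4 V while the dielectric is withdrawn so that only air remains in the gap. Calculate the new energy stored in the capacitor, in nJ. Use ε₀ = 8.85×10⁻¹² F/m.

A = π(16.7 cm)² = 8.76×10⁻² m².
Initially C₁ = κε₀A/d = 19.4 × 8.85×10⁻¹² × 8.76×10⁻² / 1.78×10⁻⁴ = 8.45×10⁻⁸ F.
U₁ = 6.50×10⁻⁶ J.
Battery connected ⇒ V is held fixed. C₂ = 0.0515 C₁ and U = ½CV², so U₂/U₁ = C₂/C₁ = 0.0515.
U₂ = 0.0515 × 6.50×10⁻⁶ = 3.35×10⁻⁷ J.

U ≈ 335 nJ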